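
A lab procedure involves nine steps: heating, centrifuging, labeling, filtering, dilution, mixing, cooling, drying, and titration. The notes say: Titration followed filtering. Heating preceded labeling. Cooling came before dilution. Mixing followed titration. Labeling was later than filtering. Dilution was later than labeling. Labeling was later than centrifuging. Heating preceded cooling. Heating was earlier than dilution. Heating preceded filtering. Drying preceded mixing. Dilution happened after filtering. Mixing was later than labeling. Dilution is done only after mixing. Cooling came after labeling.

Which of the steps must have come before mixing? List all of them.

centrifuging, drying, filtering, heating, labeling, titration

Directly stated before mixing: drying, labeling, and titration.
Centrifuging reaches mixing via centrifuging → labeling → mixing.
Filtering reaches mixing via filtering → titration → mixing.
Heating reaches mixing via heating → labeling → mixing.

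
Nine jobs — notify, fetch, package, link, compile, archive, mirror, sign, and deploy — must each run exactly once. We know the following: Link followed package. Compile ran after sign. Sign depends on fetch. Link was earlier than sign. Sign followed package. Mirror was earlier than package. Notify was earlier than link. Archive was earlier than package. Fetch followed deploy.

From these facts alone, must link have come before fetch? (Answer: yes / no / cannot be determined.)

No chain of stated constraints runs from link to fetch, and none runs from fetch to link either.
So the relative order of link and fetch is not fixed by the given facts.

cannot be determined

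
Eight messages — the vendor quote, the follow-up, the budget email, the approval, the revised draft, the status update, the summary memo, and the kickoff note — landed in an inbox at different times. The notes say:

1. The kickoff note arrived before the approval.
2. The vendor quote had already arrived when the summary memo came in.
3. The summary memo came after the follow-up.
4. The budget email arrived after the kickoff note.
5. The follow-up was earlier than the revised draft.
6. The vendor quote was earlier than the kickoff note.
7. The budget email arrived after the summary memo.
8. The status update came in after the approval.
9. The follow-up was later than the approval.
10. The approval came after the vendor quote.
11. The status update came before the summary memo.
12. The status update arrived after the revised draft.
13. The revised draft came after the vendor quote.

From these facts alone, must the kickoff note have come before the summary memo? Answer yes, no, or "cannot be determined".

yes

Chain the constraints: the kickoff note → the approval → the follow-up → the summary memo. Each link is directly stated, so the kickoff note comes before the summary memo.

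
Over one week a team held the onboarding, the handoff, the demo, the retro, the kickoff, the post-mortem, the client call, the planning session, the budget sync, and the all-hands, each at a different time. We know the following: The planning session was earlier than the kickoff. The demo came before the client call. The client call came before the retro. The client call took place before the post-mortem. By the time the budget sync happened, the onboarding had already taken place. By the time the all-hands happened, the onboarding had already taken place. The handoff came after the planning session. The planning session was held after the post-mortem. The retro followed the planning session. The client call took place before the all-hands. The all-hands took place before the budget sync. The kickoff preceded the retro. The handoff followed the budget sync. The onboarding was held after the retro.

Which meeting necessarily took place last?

Every other meeting has a chain of constraints placing it before the handoff, so the handoff is last.

the handoff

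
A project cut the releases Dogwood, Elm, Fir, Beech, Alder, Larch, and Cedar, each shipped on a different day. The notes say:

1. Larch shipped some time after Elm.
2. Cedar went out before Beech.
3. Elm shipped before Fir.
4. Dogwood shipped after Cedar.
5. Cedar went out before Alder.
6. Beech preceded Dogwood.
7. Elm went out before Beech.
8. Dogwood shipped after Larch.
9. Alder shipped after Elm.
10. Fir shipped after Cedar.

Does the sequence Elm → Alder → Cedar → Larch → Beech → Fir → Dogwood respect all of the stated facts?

no

The constraints require Cedar before Alder, but in the proposed sequence Alder appears ahead of Cedar. That one violation is enough.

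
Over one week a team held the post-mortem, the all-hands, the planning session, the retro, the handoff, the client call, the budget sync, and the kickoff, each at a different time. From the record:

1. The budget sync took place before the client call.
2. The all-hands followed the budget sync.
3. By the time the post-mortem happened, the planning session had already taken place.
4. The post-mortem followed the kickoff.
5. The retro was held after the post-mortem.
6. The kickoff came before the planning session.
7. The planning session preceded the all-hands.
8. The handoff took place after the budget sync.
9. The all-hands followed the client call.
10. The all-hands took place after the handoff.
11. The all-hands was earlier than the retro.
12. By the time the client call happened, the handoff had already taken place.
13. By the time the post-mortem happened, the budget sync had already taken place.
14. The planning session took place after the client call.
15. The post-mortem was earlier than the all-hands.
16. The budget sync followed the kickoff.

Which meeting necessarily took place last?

Every other meeting has a chain of constraints placing it before the retro, so the retro is last.

the retro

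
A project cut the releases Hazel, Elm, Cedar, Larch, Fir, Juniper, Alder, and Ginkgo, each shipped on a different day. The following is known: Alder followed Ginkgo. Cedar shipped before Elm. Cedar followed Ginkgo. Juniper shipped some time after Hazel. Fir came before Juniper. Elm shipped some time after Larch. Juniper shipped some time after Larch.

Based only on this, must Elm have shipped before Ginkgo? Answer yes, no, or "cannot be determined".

no

Tracing the constraints gives Ginkgo → Cedar → Elm, so Ginkgo must come before Elm.
That means Elm cannot be before Ginkgo.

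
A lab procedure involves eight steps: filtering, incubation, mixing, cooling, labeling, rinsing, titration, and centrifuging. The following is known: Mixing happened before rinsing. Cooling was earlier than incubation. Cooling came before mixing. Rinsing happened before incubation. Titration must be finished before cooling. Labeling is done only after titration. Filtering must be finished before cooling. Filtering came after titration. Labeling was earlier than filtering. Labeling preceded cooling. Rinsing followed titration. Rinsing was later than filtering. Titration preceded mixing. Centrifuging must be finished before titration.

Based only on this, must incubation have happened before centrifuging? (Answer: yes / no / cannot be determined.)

no

Tracing the constraints gives centrifuging → titration → rinsing → incubation, so centrifuging must come before incubation.
That means incubation cannot be before centrifuging.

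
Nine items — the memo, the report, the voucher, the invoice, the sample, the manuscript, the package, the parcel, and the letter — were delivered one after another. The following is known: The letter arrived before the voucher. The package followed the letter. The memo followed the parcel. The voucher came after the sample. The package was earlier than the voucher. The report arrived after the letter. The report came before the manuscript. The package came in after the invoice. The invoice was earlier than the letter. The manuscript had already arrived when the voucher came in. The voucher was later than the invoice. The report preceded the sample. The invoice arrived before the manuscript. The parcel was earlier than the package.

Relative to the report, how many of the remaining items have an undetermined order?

3

Forced before the report: the invoice and the letter; forced after the report: the manuscript, the sample, and the voucher.
That leaves the memo, the package, and the parcel with no forced order relative to the report — 3.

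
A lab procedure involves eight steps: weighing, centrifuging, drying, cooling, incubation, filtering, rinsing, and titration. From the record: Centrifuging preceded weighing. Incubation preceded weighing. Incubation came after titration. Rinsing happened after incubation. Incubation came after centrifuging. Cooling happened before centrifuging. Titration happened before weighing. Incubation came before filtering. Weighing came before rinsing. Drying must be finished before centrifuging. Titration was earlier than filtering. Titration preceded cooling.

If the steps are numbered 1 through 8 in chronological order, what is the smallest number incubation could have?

Centrifuging, cooling, drying, and titration must all come before incubation — 4 forced predecessors.
Nothing else is forced ahead of incubation, so its earliest slot is position 4 + 1 = 5.

5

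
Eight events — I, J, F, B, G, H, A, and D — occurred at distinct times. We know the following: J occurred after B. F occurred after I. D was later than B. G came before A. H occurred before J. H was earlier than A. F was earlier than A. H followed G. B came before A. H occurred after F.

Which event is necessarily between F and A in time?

Tracing the constraints gives F → H → A, so H sits after F and before A.
No other event is forced both after F and before A.

H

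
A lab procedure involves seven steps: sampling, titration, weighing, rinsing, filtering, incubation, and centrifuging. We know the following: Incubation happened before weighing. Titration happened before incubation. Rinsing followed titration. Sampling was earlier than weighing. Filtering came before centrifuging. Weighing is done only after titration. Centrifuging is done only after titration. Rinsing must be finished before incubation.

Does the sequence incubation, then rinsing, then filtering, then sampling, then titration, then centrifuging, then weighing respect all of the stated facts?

The constraints require titration before incubation, but in the proposed sequence incubation appears ahead of titration. That one violation is enough.

no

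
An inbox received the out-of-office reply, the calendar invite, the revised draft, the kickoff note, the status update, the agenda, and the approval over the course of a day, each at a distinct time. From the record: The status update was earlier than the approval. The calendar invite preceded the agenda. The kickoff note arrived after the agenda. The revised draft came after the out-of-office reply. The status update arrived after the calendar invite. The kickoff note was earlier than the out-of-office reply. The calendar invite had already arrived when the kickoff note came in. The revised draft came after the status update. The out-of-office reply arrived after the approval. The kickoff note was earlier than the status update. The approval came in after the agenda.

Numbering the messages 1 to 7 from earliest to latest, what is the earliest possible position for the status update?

4

The agenda, the calendar invite, and the kickoff note must all come before the status update — 3 forced predecessors.
Nothing else is forced ahead of the status update, so its earliest slot is position 3 + 1 = 4.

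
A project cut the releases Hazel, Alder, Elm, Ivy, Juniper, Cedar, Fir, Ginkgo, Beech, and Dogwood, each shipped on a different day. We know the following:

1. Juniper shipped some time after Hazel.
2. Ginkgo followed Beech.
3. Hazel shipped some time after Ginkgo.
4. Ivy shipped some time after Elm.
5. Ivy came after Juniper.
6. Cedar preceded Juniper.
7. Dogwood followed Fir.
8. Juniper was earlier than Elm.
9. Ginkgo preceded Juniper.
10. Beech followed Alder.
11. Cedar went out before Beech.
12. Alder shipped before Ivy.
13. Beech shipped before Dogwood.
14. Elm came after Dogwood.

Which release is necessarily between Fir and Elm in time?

Tracing the constraints gives Fir → Dogwood → Elm, so Dogwood sits after Fir and before Elm.
No other release is forced both after Fir and before Elm.

Dogwood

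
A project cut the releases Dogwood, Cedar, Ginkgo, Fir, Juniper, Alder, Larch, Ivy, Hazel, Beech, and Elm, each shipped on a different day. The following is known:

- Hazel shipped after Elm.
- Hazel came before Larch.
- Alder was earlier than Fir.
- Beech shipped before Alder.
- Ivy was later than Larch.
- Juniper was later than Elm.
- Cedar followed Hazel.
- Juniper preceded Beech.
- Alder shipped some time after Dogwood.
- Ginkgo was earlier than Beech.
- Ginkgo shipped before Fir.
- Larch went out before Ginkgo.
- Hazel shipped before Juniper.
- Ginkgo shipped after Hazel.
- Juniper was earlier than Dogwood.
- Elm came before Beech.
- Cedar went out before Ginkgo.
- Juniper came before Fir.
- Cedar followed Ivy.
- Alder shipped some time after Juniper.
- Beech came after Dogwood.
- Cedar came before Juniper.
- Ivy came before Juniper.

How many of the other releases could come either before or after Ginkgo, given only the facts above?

2

Forced before Ginkgo: Cedar, Elm, Hazel, Ivy, and Larch; forced after Ginkgo: Alder, Beech, and Fir.
That leaves Dogwood and Juniper with no forced order relative to Ginkgo — 2.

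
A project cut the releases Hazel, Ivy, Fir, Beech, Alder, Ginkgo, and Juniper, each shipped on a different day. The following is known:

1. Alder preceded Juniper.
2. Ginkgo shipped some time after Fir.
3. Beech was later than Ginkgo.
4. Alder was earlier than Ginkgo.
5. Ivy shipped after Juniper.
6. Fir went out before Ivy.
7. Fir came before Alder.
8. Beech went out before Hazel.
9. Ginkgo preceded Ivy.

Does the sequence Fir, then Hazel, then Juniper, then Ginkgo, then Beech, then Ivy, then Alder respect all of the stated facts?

no

The constraints require Alder before Ginkgo, but in the proposed sequence Ginkgo appears ahead of Alder. That one violation is enough.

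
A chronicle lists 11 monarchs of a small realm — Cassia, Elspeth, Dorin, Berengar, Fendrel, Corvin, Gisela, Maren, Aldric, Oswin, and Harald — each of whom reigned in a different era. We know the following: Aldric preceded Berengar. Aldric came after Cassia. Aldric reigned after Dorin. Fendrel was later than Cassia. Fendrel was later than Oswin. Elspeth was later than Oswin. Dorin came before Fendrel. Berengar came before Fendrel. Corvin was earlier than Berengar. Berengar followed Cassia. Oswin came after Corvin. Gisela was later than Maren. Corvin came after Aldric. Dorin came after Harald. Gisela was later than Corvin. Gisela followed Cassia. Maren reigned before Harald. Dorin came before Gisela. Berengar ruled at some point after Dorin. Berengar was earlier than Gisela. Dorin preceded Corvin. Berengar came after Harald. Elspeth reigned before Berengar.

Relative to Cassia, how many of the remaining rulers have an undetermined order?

Forced after Cassia: Aldric, Berengar, Corvin, Elspeth, Fendrel, Gisela, and Oswin.
That leaves Dorin, Harald, and Maren with no forced order relative to Cassia — 3.

3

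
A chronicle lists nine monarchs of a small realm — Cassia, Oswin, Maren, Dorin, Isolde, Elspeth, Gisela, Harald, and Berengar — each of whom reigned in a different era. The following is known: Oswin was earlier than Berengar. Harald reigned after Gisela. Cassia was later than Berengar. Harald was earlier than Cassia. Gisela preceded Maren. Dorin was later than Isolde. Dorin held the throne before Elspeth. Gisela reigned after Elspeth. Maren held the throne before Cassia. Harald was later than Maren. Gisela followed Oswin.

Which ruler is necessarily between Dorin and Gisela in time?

Elspeth

Tracing the constraints gives Dorin → Elspeth → Gisela, so Elspeth sits after Dorin and before Gisela.
No other ruler is forced both after Dorin and before Gisela.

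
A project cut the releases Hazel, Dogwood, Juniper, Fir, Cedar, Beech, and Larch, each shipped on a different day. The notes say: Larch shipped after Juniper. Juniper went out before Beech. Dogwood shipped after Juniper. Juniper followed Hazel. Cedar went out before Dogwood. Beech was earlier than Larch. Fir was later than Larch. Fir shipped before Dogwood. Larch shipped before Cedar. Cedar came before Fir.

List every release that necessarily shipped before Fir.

Beech, Cedar, Hazel, Juniper, Larch

Directly stated before Fir: Cedar and Larch.
Beech reaches Fir via Beech → Larch → Fir.
Hazel reaches Fir via Hazel → Juniper → Larch → Fir.
Juniper reaches Fir via Juniper → Larch → Fir.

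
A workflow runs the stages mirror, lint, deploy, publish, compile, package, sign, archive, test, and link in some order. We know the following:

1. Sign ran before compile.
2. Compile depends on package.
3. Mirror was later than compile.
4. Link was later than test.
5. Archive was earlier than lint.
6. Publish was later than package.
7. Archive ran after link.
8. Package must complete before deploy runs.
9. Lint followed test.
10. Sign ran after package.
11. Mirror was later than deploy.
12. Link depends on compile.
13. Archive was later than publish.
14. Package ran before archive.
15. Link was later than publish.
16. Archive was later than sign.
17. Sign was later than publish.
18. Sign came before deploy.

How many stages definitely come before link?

5

Directly stated before link: compile, publish, and test.
Package reaches link via package → compile → link.
Sign reaches link via sign → compile → link.
That's compile, package, publish, sign, and test — 5 in all.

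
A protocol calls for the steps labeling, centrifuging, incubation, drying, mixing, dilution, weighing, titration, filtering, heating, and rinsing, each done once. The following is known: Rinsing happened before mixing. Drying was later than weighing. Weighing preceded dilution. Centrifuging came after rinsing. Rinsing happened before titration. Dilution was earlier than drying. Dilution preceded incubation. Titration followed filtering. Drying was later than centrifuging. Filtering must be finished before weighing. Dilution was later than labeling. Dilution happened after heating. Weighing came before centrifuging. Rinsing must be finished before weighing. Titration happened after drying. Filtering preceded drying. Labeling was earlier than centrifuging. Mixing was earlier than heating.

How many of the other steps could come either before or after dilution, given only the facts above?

1

Forced before dilution: filtering, heating, labeling, mixing, rinsing, and weighing; forced after dilution: drying, incubation, and titration.
That leaves centrifuging with no forced order relative to dilution — 1.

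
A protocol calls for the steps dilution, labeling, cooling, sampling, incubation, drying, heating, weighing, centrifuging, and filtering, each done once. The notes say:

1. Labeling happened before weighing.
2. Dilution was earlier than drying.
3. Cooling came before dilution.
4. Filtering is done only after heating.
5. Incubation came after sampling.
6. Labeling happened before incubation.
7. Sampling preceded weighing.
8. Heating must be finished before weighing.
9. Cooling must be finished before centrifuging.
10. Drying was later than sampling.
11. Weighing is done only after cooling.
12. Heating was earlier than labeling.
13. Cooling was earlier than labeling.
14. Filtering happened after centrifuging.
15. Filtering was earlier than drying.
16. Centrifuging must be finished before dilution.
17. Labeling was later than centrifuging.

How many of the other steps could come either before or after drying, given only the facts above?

3

Forced before drying: centrifuging, cooling, dilution, filtering, heating, and sampling.
That leaves incubation, labeling, and weighing with no forced order relative to drying — 3.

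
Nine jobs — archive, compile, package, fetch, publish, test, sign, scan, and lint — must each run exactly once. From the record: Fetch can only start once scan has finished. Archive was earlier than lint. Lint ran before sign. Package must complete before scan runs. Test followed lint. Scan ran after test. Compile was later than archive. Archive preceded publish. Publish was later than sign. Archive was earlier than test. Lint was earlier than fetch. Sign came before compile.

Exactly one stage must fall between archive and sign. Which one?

Tracing the constraints gives archive → lint → sign, so lint sits after archive and before sign.
No other stage is forced both after archive and before sign.

lint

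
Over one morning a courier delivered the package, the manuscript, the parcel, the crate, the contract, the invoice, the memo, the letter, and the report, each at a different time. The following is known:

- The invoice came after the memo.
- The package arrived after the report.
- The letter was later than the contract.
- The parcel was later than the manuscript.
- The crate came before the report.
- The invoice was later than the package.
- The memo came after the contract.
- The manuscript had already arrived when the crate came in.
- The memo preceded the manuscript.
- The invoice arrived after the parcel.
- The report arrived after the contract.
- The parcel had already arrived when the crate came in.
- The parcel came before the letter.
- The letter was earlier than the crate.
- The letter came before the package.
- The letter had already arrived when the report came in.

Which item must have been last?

the invoice

Every other item has a chain of constraints placing it before the invoice, so the invoice is last.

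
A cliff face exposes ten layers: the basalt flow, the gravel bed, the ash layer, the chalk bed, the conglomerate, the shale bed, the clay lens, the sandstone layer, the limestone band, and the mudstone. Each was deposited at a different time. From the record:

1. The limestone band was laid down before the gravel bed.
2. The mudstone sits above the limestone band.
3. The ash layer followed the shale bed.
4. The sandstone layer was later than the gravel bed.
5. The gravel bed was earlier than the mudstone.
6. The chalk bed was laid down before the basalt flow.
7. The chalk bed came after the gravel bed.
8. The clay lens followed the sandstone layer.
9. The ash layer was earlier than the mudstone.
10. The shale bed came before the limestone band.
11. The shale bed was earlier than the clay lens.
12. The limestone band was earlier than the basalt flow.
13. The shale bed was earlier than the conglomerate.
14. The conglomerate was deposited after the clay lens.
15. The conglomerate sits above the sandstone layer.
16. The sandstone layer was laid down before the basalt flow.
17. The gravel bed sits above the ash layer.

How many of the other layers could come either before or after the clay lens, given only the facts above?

3

Forced before the clay lens: the ash layer, the gravel bed, the limestone band, the sandstone layer, and the shale bed; forced after the clay lens: the conglomerate.
That leaves the basalt flow, the chalk bed, and the mudstone with no forced order relative to the clay lens — 3.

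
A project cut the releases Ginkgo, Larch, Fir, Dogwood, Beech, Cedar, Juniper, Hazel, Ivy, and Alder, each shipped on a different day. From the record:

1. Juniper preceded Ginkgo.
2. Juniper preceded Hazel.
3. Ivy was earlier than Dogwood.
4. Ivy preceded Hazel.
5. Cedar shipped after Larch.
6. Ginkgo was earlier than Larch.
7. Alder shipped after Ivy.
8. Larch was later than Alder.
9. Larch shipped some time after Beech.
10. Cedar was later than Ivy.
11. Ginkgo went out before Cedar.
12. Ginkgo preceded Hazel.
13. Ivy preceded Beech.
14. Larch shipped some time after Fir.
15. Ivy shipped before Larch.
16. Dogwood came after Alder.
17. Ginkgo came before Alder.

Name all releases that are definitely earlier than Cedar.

Directly stated before Cedar: Ginkgo, Ivy, and Larch.
Alder reaches Cedar via Alder → Larch → Cedar.
Beech reaches Cedar via Beech → Larch → Cedar.
Fir reaches Cedar via Fir → Larch → Cedar.
Likewise Juniper reaches Cedar by chaining the stated constraints.

Alder, Beech, Fir, Ginkgo, Ivy, Juniper, Larch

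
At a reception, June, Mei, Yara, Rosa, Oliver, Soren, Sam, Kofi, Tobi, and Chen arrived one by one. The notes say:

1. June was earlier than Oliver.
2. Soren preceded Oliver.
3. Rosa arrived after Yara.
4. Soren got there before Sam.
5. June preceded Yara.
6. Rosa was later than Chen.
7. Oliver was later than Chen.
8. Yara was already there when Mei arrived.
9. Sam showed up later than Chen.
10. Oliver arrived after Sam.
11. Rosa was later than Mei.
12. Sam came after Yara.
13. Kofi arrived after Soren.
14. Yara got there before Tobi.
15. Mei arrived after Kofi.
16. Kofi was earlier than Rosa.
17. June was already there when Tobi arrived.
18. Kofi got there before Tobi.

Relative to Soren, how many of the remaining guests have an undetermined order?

3

Forced after Soren: Kofi, Mei, Oliver, Rosa, Sam, and Tobi.
That leaves Chen, June, and Yara with no forced order relative to Soren — 3.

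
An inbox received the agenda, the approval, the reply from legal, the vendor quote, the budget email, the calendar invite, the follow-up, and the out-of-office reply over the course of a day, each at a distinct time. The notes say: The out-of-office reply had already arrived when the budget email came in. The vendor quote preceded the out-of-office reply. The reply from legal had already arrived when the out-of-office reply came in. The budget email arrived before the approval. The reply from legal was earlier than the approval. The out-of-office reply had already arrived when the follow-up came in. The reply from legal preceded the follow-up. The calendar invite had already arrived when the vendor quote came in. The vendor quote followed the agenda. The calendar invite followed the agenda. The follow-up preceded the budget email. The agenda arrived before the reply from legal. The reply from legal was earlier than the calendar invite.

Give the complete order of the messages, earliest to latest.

The constraints fix every adjacent pair, so only one ordering works:
the agenda → the reply from legal → the calendar invite → the vendor quote → the out-of-office reply → the follow-up → the budget email → the approval.

the agenda, the reply from legal, the calendar invite, the vendor quote, the out-of-office reply, the follow-up, the budget email, the approval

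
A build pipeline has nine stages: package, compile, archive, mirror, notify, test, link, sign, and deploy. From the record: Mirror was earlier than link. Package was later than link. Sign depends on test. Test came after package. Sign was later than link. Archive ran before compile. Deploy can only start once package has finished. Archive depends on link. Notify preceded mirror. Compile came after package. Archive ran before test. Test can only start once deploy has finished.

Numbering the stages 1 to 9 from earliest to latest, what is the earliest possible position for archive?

Link, mirror, and notify must all come before archive — 3 forced predecessors.
Nothing else is forced ahead of archive, so its earliest slot is position 3 + 1 = 4.

4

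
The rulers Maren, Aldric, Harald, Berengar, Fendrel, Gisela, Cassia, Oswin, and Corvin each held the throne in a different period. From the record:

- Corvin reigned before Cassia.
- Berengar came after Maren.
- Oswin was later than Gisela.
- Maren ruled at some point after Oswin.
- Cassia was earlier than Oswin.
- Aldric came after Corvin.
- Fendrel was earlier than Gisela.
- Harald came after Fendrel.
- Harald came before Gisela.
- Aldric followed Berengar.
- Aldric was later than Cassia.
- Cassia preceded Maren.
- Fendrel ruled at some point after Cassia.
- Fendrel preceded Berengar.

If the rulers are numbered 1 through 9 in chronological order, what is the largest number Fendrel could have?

3

Fendrel must come before Aldric, Berengar, Gisela, Harald, Maren, and Oswin — 6 rulers forced after them.
Everything else can be placed before Fendrel in some valid order, so Fendrel can sit as late as position 9 − 6 = 3.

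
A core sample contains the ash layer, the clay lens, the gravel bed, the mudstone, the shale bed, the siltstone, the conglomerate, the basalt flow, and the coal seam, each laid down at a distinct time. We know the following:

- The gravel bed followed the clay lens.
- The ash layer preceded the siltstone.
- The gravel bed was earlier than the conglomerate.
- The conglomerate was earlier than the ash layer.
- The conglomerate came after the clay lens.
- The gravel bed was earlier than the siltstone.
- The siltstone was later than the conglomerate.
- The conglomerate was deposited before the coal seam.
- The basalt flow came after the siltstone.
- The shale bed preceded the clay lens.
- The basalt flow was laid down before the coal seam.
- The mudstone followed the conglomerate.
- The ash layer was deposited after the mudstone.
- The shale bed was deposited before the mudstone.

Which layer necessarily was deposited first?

the shale bed

The shale bed has a chain of constraints placing it before every other layer, so the shale bed must be first.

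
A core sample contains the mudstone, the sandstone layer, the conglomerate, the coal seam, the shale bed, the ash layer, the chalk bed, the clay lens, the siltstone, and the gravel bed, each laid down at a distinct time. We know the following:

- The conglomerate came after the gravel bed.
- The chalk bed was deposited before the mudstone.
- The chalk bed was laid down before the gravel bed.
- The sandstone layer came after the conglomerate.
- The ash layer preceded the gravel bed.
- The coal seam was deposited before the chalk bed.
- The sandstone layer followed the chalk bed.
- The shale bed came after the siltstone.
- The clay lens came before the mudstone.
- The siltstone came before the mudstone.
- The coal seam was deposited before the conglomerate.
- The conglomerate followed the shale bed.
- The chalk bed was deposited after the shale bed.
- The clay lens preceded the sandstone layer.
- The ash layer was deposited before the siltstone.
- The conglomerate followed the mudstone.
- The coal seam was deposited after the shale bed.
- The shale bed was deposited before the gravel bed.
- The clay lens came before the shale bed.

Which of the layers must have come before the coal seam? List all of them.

Directly stated before the coal seam: the shale bed.
The ash layer reaches the coal seam via the ash layer → the siltstone → the shale bed → the coal seam.
The clay lens reaches the coal seam via the clay lens → the shale bed → the coal seam.
The siltstone reaches the coal seam via the siltstone → the shale bed → the coal seam.
No chain forces the mudstone (or any of the others) ahead of the coal seam.

the ash layer, the clay lens, the shale bed, the siltstone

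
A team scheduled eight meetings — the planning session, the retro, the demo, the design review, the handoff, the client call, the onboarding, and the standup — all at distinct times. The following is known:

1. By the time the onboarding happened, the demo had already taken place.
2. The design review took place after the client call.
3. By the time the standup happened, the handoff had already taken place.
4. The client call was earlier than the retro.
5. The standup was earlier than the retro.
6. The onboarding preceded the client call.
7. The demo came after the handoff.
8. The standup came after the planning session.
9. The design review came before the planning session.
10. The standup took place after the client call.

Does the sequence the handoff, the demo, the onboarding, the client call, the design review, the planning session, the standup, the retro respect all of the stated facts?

yes

Check each stated constraint against the proposed order — e.g. the client call is ahead of the retro; the handoff is ahead of the standup. Every pair is in the required order; nothing is violated.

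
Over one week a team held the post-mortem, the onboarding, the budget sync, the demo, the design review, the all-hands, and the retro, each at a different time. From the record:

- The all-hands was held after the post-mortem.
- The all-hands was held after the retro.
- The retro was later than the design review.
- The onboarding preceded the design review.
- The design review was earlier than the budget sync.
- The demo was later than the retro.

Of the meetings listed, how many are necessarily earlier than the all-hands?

4

Directly stated before the all-hands: the post-mortem and the retro.
The design review reaches the all-hands via the design review → the retro → the all-hands.
The onboarding reaches the all-hands via the onboarding → the design review → the retro → the all-hands.
No chain forces the budget sync (or any of the others) ahead of the all-hands.
That's the design review, the onboarding, the post-mortem, and the retro — 4 in all.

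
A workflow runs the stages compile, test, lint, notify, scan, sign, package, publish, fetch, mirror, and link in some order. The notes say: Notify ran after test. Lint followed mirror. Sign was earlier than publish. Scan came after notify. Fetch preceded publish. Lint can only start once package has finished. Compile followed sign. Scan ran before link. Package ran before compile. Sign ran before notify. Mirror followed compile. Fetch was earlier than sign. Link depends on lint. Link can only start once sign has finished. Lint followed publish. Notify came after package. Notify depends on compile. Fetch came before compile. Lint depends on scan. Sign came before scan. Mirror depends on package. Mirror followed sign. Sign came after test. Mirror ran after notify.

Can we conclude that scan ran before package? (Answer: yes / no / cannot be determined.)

Tracing the constraints gives package → notify → scan, so package must come before scan.
That means scan cannot be before package.

no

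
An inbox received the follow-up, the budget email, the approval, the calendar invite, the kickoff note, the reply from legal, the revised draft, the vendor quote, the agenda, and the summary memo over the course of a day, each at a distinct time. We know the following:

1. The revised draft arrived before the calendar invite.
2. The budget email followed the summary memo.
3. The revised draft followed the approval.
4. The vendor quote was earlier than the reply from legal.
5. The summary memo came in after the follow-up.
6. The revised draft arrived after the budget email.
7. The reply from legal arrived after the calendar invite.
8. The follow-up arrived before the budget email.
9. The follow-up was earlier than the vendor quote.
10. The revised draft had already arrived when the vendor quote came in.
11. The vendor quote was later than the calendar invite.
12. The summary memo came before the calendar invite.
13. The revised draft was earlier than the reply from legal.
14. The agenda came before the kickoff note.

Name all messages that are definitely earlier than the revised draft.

Directly stated before the revised draft: the approval and the budget email.
The follow-up reaches the revised draft via the follow-up → the budget email → the revised draft.
The summary memo reaches the revised draft via the summary memo → the budget email → the revised draft.

the approval, the budget email, the follow-up, the summary memo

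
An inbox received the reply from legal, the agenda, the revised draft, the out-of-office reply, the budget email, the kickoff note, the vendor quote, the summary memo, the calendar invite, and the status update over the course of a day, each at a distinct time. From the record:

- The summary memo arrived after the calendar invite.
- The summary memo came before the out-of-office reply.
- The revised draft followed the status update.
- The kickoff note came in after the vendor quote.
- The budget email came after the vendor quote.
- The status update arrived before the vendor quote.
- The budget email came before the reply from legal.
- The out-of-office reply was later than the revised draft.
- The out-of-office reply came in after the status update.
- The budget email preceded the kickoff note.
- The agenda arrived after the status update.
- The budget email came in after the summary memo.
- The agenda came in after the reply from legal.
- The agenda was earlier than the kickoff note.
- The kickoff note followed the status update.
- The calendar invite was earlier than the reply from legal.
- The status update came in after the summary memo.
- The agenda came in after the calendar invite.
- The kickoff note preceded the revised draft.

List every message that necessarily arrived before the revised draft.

the agenda, the budget email, the calendar invite, the kickoff note, the reply from legal, the status update, the summary memo, the vendor quote

Directly stated before the revised draft: the kickoff note and the status update.
The agenda reaches the revised draft via the agenda → the kickoff note → the revised draft.
The budget email reaches the revised draft via the budget email → the kickoff note → the revised draft.
The calendar invite reaches the revised draft via the calendar invite → the summary memo → the status update → the revised draft.
Likewise the reply from legal, the summary memo, and the vendor quote each reach the revised draft by chaining the stated constraints.
No chain forces the out-of-office reply ahead of the revised draft.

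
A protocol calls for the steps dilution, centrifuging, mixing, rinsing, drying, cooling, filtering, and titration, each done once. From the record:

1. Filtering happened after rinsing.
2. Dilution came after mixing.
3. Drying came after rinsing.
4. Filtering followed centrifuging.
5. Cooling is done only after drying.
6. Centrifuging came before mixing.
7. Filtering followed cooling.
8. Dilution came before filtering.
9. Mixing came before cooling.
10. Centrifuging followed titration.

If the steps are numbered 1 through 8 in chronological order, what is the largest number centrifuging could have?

Centrifuging must come before cooling, dilution, filtering, and mixing — 4 steps forced after it.
Everything else can be placed before centrifuging in some valid order, so centrifuging can sit as late as position 8 − 4 = 4.

4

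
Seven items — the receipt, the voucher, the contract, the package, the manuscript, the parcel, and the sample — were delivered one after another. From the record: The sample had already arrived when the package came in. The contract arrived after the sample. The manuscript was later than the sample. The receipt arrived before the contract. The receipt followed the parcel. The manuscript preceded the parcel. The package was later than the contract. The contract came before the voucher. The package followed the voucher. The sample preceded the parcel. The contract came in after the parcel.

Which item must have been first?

the sample

The sample has a chain of constraints placing it before every other item, so the sample must be first.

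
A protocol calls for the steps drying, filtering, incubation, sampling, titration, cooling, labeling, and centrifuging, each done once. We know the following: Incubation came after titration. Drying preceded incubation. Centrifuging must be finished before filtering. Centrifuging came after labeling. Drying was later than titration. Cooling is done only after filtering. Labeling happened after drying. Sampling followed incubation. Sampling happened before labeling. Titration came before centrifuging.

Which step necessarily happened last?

cooling

Every other step has a chain of constraints placing it before cooling, so cooling is last.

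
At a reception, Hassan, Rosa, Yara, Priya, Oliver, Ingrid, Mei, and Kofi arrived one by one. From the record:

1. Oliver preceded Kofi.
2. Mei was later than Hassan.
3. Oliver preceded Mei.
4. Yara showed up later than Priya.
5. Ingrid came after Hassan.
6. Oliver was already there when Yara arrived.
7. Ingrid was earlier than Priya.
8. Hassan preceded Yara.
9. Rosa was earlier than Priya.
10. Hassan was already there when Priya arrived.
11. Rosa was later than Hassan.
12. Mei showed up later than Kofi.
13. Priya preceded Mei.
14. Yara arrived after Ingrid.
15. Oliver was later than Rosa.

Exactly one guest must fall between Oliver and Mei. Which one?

Tracing the constraints gives Oliver → Kofi → Mei, so Kofi sits after Oliver and before Mei.
No other guest is forced both after Oliver and before Mei.

Kofi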